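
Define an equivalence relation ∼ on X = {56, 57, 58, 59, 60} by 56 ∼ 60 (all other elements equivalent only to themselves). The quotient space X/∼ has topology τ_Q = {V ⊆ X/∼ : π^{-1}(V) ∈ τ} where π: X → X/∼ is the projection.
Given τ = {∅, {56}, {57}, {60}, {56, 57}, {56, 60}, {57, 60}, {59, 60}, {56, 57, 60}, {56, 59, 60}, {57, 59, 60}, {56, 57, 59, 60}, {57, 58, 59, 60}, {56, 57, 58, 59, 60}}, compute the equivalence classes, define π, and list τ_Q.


X/∼ = {[56=60], [57], [58], [59]}; |τ_Q| = 7.

Equivalence classes: [56=60], [57], [58], [59].
Quotient map π: X → X/∼ sends 56 ↦ [56=60], 57 ↦ [57], 58 ↦ [58], 59 ↦ [59], 60 ↦ [56=60].
For each subset V ⊆ X/∼, compute π^{-1}(V) ⊆ X and check whether π^{-1}(V) ∈ τ. V is open in τ_Q iff π^{-1}(V) ∈ τ.
  V = {}: π^{-1}(V) = ∅ ∈ τ ✓.
  V = {[56=60]}: π^{-1}(V) = {56, 60} ∈ τ ✓.
  V = {[57]}: π^{-1}(V) = {57} ∈ τ ✓.
  V = {[56=60], [57]}: π^{-1}(V) = {56, 57, 60} ∈ τ ✓.
  V = {[58]}: π^{-1}(V) = {58} ∉ τ ✗.
  V = {[56=60], [58]}: π^{-1}(V) = {56, 58, 60} ∉ τ ✗.
  V = {[57], [58]}: π^{-1}(V) = {57, 58} ∉ τ ✗.
  V = {[56=60], [57], [58]}: π^{-1}(V) = {56, 57, 58, 60} ∉ τ ✗.
  V = {[59]}: π^{-1}(V) = {59} ∉ τ ✗.
  V = {[56=60], [59]}: π^{-1}(V) = {56, 59, 60} ∈ τ ✓.
  V = {[57], [59]}: π^{-1}(V) = {57, 59} ∉ τ ✗.
  V = {[56=60], [57], [59]}: π^{-1}(V) = {56, 57, 59, 60} ∈ τ ✓.
  V = {[58], [59]}: π^{-1}(V) = {58, 59} ∉ τ ✗.
  V = {[56=60], [58], [59]}: π^{-1}(V) = {56, 58, 59, 60} ∉ τ ✗.
  V = {[57], [58], [59]}: π^{-1}(V) = {57, 58, 59} ∉ τ ✗.
  V = {[56=60], [57], [58], [59]}: π^{-1}(V) = {56, 57, 58, 59, 60} ∈ τ ✓.
Open sets in the quotient: τ_Q = {{}, {[56=60]}, {[57]}, {[56=60], [57]}, {[56=60], [59]}, {[56=60], [57], [59]}, {[56=60], [57], [58], [59]}} (7 elements).


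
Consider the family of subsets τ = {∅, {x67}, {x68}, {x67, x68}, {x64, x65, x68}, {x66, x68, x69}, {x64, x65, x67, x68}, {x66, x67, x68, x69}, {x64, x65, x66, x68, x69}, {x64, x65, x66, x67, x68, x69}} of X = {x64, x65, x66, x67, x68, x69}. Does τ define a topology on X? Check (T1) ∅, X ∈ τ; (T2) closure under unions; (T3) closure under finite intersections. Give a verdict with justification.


τ IS a topology on X.

Axiom (T1): ∅ ∈ τ? Yes; X ∈ τ? Yes.
Axiom (T2/T3): check pairwise unions and intersections of members of τ.
All pairwise intersections and unions checked — each lies in τ. Therefore τ satisfies (T1), (T2), (T3): it IS a topology on X.


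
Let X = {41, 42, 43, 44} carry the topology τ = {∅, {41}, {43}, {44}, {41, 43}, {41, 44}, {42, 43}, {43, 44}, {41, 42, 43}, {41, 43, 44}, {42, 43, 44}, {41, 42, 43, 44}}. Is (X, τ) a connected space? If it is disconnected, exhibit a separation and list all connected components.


(X, τ) is disconnected; components = [{41}, {44}, {42, 43}].

Find clopen sets (U ∈ τ with X ∖ U ∈ τ):
  U = ∅, X ∖ U = {41, 42, 43, 44} — both open, so U is clopen.
  U = {41}, X ∖ U = {42, 43, 44} — both open, so U is clopen.
  U = {44}, X ∖ U = {41, 42, 43} — both open, so U is clopen.
  U = {41, 44}, X ∖ U = {42, 43} — both open, so U is clopen.
  U = {42, 43}, X ∖ U = {41, 44} — both open, so U is clopen.
  U = {41, 42, 43}, X ∖ U = {44} — both open, so U is clopen.
  U = {42, 43, 44}, X ∖ U = {41} — both open, so U is clopen.
  U = {41, 42, 43, 44}, X ∖ U = ∅ — both open, so U is clopen.
Nontrivial clopen(s) exist: e.g. {41, 44}. So (X, τ) is disconnected.
Compute connected components by grouping points that agree on all clopens:
  component: {41}
  component: {44}
  component: {42, 43}


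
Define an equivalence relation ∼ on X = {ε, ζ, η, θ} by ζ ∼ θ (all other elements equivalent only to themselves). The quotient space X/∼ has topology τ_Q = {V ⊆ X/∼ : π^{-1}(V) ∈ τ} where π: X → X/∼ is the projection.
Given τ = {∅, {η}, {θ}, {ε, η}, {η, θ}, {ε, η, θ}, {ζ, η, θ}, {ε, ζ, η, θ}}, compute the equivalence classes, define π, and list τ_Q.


X/∼ = {[ε], [ζ=θ], [η]}; |τ_Q| = 5.

Equivalence classes: [ε], [ζ=θ], [η].
Quotient map π: X → X/∼ sends ε ↦ [ε], ζ ↦ [ζ=θ], η ↦ [η], θ ↦ [ζ=θ].
For each subset V ⊆ X/∼, compute π^{-1}(V) ⊆ X and check whether π^{-1}(V) ∈ τ. V is open in τ_Q iff π^{-1}(V) ∈ τ.
  V = {}: π^{-1}(V) = ∅ ∈ τ ✓.
  V = {[ε]}: π^{-1}(V) = {ε} ∉ τ ✗.
  V = {[ζ=θ]}: π^{-1}(V) = {ζ, θ} ∉ τ ✗.
  V = {[ε], [ζ=θ]}: π^{-1}(V) = {ε, ζ, θ} ∉ τ ✗.
  V = {[η]}: π^{-1}(V) = {η} ∈ τ ✓.
  V = {[ε], [η]}: π^{-1}(V) = {ε, η} ∈ τ ✓.
  V = {[ζ=θ], [η]}: π^{-1}(V) = {ζ, η, θ} ∈ τ ✓.
  V = {[ε], [ζ=θ], [η]}: π^{-1}(V) = {ε, ζ, η, θ} ∈ τ ✓.
Open sets in the quotient: τ_Q = {{}, {[η]}, {[ε], [η]}, {[ζ=θ], [η]}, {[ε], [ζ=θ], [η]}} (5 elements).


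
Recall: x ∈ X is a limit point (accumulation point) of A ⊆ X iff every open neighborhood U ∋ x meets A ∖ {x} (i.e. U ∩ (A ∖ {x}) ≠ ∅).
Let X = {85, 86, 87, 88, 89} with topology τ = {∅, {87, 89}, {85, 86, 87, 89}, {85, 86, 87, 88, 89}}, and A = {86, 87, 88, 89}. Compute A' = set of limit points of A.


A' = {85, 86, 87, 88, 89}

For each x ∈ X, list the open sets U ∈ τ with x ∈ U, then check whether U ∩ (A ∖ {x}) ≠ ∅ for every such U.
  x = 85: opens ∋ x are {85, 86, 87, 89}, {85, 86, 87, 88, 89}; each meets A ∖ {85}, so x IS a limit point.
  x = 86: opens ∋ x are {85, 86, 87, 89}, {85, 86, 87, 88, 89}; each meets A ∖ {86}, so x IS a limit point.
  x = 87: opens ∋ x are {87, 89}, {85, 86, 87, 89}, {85, 86, 87, 88, 89}; each meets A ∖ {87}, so x IS a limit point.
  x = 88: opens ∋ x are {85, 86, 87, 88, 89}; each meets A ∖ {88}, so x IS a limit point.
  x = 89: opens ∋ x are {87, 89}, {85, 86, 87, 89}, {85, 86, 87, 88, 89}; each meets A ∖ {89}, so x IS a limit point.
Collecting: A' = {85, 86, 87, 88, 89}.


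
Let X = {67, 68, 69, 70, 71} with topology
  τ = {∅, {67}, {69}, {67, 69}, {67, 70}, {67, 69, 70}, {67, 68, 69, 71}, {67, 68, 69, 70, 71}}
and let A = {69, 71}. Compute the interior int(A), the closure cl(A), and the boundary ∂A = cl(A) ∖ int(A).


int(A) = {69}, cl(A) = {68, 69, 71}, ∂A = {68, 71}.

Closed sets in (X, τ) are complements of opens:
  closed(X, τ) = {∅, {70}, {68, 71}, {68, 69, 71}, {68, 70, 71}, {67, 68, 70, 71}, {68, 69, 70, 71}, {67, 68, 69, 70, 71}}.
int(A) = ⋃ {U ∈ τ : U ⊆ A}. Opens contained in A: ∅, {69}.
Taking the union of these: int(A) = {69}.
cl(A) = ⋂ {C closed : A ⊆ C}. Closed sets containing A: {68, 69, 71}, {68, 69, 70, 71}, {67, 68, 69, 70, 71}.
Intersecting these: cl(A) = {68, 69, 71}.
∂A = cl(A) ∖ int(A) = {68, 69, 71} ∖ {69} = {68, 71}.


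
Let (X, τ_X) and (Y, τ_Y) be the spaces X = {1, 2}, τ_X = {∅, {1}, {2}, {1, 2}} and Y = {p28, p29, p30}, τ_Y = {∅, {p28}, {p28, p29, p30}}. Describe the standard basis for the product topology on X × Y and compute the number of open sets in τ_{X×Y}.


Basis B = {∅ × ∅, {1} × {p28}, {2} × {p28}, {1, 2} × {p28}, {1} × {p28, p29, p30}, {2} × {p28, p29, p30}, {1, 2} × {p28, p29, p30}}; |τ_{X×Y}| = 9.

Enumerate products U × V with U ∈ τ_X, V ∈ τ_Y (deduplicated):
  ∅ × ∅ = {} (∅)
  {1} × {p28} = {(1,p28)}
  {2} × {p28} = {(2,p28)}
  {1, 2} × {p28} = {(1,p28), (2,p28)}
  {1} × {p28, p29, p30} = {(1,p28), (1,p29), (1,p30)}
  {2} × {p28, p29, p30} = {(2,p28), (2,p29), (2,p30)}
  {1, 2} × {p28, p29, p30} = {(1,p28), (1,p29), (1,p30), (2,p28), (2,p29), (2,p30)}
These 7 distinct sets form the basis B.
Close under arbitrary unions to get τ_{X×Y}; counting gives |τ_{X×Y}| = 9.


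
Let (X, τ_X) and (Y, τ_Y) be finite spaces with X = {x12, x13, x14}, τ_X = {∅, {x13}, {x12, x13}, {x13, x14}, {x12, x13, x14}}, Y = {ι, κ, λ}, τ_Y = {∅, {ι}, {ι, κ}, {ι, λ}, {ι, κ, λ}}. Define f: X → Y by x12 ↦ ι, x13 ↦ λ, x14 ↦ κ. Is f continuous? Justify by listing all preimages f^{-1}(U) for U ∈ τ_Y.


f is NOT continuous.

Compute f^{-1}(U) for each U ∈ τ_Y:
  U = ∅: f^{-1}(U) = ∅ ∈ τ_X ✓.
  U = {ι}: f^{-1}(U) = {x12} ∉ τ_X ✗.
  U = {ι, κ}: f^{-1}(U) = {x12, x14} ∉ τ_X ✗.
  U = {ι, λ}: f^{-1}(U) = {x12, x13} ∈ τ_X ✓.
  U = {ι, κ, λ}: f^{-1}(U) = {x12, x13, x14} ∈ τ_X ✓.
Found U = {ι} with f^{-1}(U) = {x12} not in τ_X. Therefore f is NOT continuous.


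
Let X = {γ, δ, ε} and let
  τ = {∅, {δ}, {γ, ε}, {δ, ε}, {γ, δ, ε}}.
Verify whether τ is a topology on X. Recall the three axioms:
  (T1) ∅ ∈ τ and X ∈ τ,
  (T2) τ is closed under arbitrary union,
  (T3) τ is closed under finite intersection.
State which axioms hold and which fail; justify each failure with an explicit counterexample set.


τ is NOT a topology on X.

Axiom (T1): ∅ ∈ τ? Yes; X ∈ τ? Yes.
Axiom (T2/T3): check pairwise unions and intersections of members of τ.
Counterexample for (T3): {γ, ε} ∩ {δ, ε} = {ε} ∉ τ. Therefore τ is NOT a topology.


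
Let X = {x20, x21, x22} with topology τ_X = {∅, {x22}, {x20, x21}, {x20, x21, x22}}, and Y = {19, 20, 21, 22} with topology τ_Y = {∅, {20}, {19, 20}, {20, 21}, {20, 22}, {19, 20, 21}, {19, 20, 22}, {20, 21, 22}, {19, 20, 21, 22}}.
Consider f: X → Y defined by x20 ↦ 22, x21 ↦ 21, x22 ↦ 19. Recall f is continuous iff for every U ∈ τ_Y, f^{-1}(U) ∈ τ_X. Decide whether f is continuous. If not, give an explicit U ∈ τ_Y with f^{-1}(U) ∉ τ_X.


f is NOT continuous.

Compute f^{-1}(U) for each U ∈ τ_Y:
  U = ∅: f^{-1}(U) = ∅ ∈ τ_X ✓.
  U = {20}: f^{-1}(U) = ∅ ∈ τ_X ✓.
  U = {19, 20}: f^{-1}(U) = {x22} ∈ τ_X ✓.
  U = {20, 21}: f^{-1}(U) = {x21} ∉ τ_X ✗.
  U = {20, 22}: f^{-1}(U) = {x20} ∉ τ_X ✗.
  U = {19, 20, 21}: f^{-1}(U) = {x21, x22} ∉ τ_X ✗.
  U = {19, 20, 22}: f^{-1}(U) = {x20, x22} ∉ τ_X ✗.
  U = {20, 21, 22}: f^{-1}(U) = {x20, x21} ∈ τ_X ✓.
  U = {19, 20, 21, 22}: f^{-1}(U) = {x20, x21, x22} ∈ τ_X ✓.
Found U = {20, 21} with f^{-1}(U) = {x21} not in τ_X. Therefore f is NOT continuous.


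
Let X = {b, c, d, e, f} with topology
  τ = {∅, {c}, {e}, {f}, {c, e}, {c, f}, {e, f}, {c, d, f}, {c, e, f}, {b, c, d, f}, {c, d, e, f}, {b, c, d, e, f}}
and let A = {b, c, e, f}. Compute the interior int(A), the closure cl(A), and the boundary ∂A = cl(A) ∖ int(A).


int(A) = {c, e, f}, cl(A) = {b, c, d, e, f}, ∂A = {b, d}.

Closed sets in (X, τ) are complements of opens:
  closed(X, τ) = {∅, {b}, {e}, {b, d}, {b, e}, {b, c, d}, {b, d, e}, {b, d, f}, {b, c, d, e}, {b, c, d, f}, {b, d, e, f}, {b, c, d, e, f}}.
int(A) = ⋃ {U ∈ τ : U ⊆ A}. Opens contained in A: ∅, {c}, {e}, {f}, {c, e}, {c, f}, {e, f}, {c, e, f}.
Taking the union of these: int(A) = {c, e, f}.
cl(A) = ⋂ {C closed : A ⊆ C}. Closed sets containing A: {b, c, d, e, f}.
Intersecting these: cl(A) = {b, c, d, e, f}.
∂A = cl(A) ∖ int(A) = {b, c, d, e, f} ∖ {c, e, f} = {b, d}.


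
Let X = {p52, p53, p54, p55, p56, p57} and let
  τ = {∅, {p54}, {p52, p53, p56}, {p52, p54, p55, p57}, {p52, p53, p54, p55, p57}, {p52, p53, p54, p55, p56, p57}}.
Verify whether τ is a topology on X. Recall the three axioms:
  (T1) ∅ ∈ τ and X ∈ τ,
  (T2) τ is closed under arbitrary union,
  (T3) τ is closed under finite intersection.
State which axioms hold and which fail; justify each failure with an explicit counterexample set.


τ is NOT a topology on X.

Axiom (T1): ∅ ∈ τ? Yes; X ∈ τ? Yes.
Axiom (T2/T3): check pairwise unions and intersections of members of τ.
Counterexample for (T2): {p54} ∪ {p52, p53, p56} = {p52, p53, p54, p56} ∉ τ. Therefore τ is NOT a topology.


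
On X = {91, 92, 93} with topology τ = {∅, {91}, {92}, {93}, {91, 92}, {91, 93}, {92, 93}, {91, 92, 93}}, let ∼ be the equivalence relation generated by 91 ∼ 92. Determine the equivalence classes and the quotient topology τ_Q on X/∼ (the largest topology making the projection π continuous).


X/∼ = {[91=92], [93]}; |τ_Q| = 4.

Equivalence classes: [91=92], [93].
Quotient map π: X → X/∼ sends 91 ↦ [91=92], 92 ↦ [91=92], 93 ↦ [93].
For each subset V ⊆ X/∼, compute π^{-1}(V) ⊆ X and check whether π^{-1}(V) ∈ τ. V is open in τ_Q iff π^{-1}(V) ∈ τ.
  V = {}: π^{-1}(V) = ∅ ∈ τ ✓.
  V = {[91=92]}: π^{-1}(V) = {91, 92} ∈ τ ✓.
  V = {[93]}: π^{-1}(V) = {93} ∈ τ ✓.
  V = {[91=92], [93]}: π^{-1}(V) = {91, 92, 93} ∈ τ ✓.
Open sets in the quotient: τ_Q = {{}, {[91=92]}, {[93]}, {[91=92], [93]}} (4 elements).


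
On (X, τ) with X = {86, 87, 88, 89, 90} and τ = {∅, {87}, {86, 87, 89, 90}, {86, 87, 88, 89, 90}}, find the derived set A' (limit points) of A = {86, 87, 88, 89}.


A' = {86, 88, 89, 90}

For each x ∈ X, list the open sets U ∈ τ with x ∈ U, then check whether U ∩ (A ∖ {x}) ≠ ∅ for every such U.
  x = 86: opens ∋ x are {86, 87, 89, 90}, {86, 87, 88, 89, 90}; each meets A ∖ {86}, so x IS a limit point.
  x = 87: open {87} ∋ x has {87} ∩ (A ∖ {87}) = ∅, so x is NOT a limit point.
  x = 88: opens ∋ x are {86, 87, 88, 89, 90}; each meets A ∖ {88}, so x IS a limit point.
  x = 89: opens ∋ x are {86, 87, 89, 90}, {86, 87, 88, 89, 90}; each meets A ∖ {89}, so x IS a limit point.
  x = 90: opens ∋ x are {86, 87, 89, 90}, {86, 87, 88, 89, 90}; each meets A ∖ {90}, so x IS a limit point.
Collecting: A' = {86, 88, 89, 90}.


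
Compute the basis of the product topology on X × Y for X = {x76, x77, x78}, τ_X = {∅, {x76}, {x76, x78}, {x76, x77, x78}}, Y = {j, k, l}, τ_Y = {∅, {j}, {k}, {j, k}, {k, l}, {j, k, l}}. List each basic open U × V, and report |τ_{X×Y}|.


Basis B = {∅ × ∅, {x76} × {j}, {x76} × {k}, {x76} × {j, k}, {x76, x78} × {j}, {x76} × {k, l}, {x76, x78} × {k}, {x76} × {j, k, l}, {x76, x77, x78} × {j}, {x76, x77, x78} × {k}, {x76, x78} × {j, k}, {x76, x78} × {k, l}, {x76, x78} × {j, k, l}, {x76, x77, x78} × {j, k}, {x76, x77, x78} × {k, l}, {x76, x77, x78} × {j, k, l}}; |τ_{X×Y}| = 40.

Enumerate products U × V with U ∈ τ_X, V ∈ τ_Y (deduplicated):
  ∅ × ∅ = {} (∅)
  {x76} × {j} = {(x76,j)}
  {x76} × {k} = {(x76,k)}
  {x76} × {j, k} = {(x76,j), (x76,k)}
  {x76, x78} × {j} = {(x76,j), (x78,j)}
  {x76} × {k, l} = {(x76,k), (x76,l)}
  {x76, x78} × {k} = {(x76,k), (x78,k)}
  {x76} × {j, k, l} = {(x76,j), (x76,k), (x76,l)}
  {x76, x77, x78} × {j} = {(x76,j), (x77,j), (x78,j)}
  {x76, x77, x78} × {k} = {(x76,k), (x77,k), (x78,k)}
  {x76, x78} × {j, k} = {(x76,j), (x76,k), (x78,j), (x78,k)}
  {x76, x78} × {k, l} = {(x76,k), (x76,l), (x78,k), (x78,l)}
  {x76, x78} × {j, k, l} = {(x76,j), (x76,k), (x76,l), (x78,j), (x78,k), (x78,l)}
  {x76, x77, x78} × {j, k} = {(x76,j), (x76,k), (x77,j), (x77,k), (x78,j), (x78,k)}
  {x76, x77, x78} × {k, l} = {(x76,k), (x76,l), (x77,k), (x77,l), (x78,k), (x78,l)}
  {x76, x77, x78} × {j, k, l} = {(x76,j), (x76,k), (x76,l), (x77,j), (x77,k), (x77,l), (x78,j), (x78,k), (x78,l)}
These 16 distinct sets form the basis B.
Close under arbitrary unions to get τ_{X×Y}; counting gives |τ_{X×Y}| = 40.


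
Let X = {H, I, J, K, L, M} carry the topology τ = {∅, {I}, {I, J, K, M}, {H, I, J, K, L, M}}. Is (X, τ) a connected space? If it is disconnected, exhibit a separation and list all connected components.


(X, τ) is connected.

Find clopen sets (U ∈ τ with X ∖ U ∈ τ):
  U = ∅, X ∖ U = {H, I, J, K, L, M} — both open, so U is clopen.
  U = {H, I, J, K, L, M}, X ∖ U = ∅ — both open, so U is clopen.
Only trivial clopens (∅ and X) exist, so (X, τ) is connected.
Compute connected components by grouping points that agree on all clopens:
  component: {H, I, J, K, L, M}


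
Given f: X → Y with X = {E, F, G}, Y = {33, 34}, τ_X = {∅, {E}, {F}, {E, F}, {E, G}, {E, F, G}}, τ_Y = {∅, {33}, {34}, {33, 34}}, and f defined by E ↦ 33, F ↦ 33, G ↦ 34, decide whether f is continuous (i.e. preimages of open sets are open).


f is NOT continuous.

Compute f^{-1}(U) for each U ∈ τ_Y:
  U = ∅: f^{-1}(U) = ∅ ∈ τ_X ✓.
  U = {33}: f^{-1}(U) = {E, F} ∈ τ_X ✓.
  U = {34}: f^{-1}(U) = {G} ∉ τ_X ✗.
  U = {33, 34}: f^{-1}(U) = {E, F, G} ∈ τ_X ✓.
Found U = {34} with f^{-1}(U) = {G} not in τ_X. Therefore f is NOT continuous.


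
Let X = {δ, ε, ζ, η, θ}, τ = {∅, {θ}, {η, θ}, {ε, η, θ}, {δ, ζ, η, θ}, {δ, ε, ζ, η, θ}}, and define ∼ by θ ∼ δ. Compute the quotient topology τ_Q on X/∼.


X/∼ = {[δ=θ], [ε], [ζ], [η]}; |τ_Q| = 3.

Equivalence classes: [δ=θ], [ε], [ζ], [η].
Quotient map π: X → X/∼ sends δ ↦ [δ=θ], ε ↦ [ε], ζ ↦ [ζ], η ↦ [η], θ ↦ [δ=θ].
For each subset V ⊆ X/∼, compute π^{-1}(V) ⊆ X and check whether π^{-1}(V) ∈ τ. V is open in τ_Q iff π^{-1}(V) ∈ τ.
  V = {}: π^{-1}(V) = ∅ ∈ τ ✓.
  V = {[δ=θ]}: π^{-1}(V) = {δ, θ} ∉ τ ✗.
  V = {[ε]}: π^{-1}(V) = {ε} ∉ τ ✗.
  V = {[δ=θ], [ε]}: π^{-1}(V) = {δ, ε, θ} ∉ τ ✗.
  V = {[ζ]}: π^{-1}(V) = {ζ} ∉ τ ✗.
  V = {[δ=θ], [ζ]}: π^{-1}(V) = {δ, ζ, θ} ∉ τ ✗.
  V = {[ε], [ζ]}: π^{-1}(V) = {ε, ζ} ∉ τ ✗.
  V = {[δ=θ], [ε], [ζ]}: π^{-1}(V) = {δ, ε, ζ, θ} ∉ τ ✗.
  V = {[η]}: π^{-1}(V) = {η} ∉ τ ✗.
  V = {[δ=θ], [η]}: π^{-1}(V) = {δ, η, θ} ∉ τ ✗.
  V = {[ε], [η]}: π^{-1}(V) = {ε, η} ∉ τ ✗.
  V = {[δ=θ], [ε], [η]}: π^{-1}(V) = {δ, ε, η, θ} ∉ τ ✗.
  V = {[ζ], [η]}: π^{-1}(V) = {ζ, η} ∉ τ ✗.
  V = {[δ=θ], [ζ], [η]}: π^{-1}(V) = {δ, ζ, η, θ} ∈ τ ✓.
  V = {[ε], [ζ], [η]}: π^{-1}(V) = {ε, ζ, η} ∉ τ ✗.
  V = {[δ=θ], [ε], [ζ], [η]}: π^{-1}(V) = {δ, ε, ζ, η, θ} ∈ τ ✓.
Open sets in the quotient: τ_Q = {{}, {[δ=θ], [ζ], [η]}, {[δ=θ], [ε], [ζ], [η]}} (3 elements).


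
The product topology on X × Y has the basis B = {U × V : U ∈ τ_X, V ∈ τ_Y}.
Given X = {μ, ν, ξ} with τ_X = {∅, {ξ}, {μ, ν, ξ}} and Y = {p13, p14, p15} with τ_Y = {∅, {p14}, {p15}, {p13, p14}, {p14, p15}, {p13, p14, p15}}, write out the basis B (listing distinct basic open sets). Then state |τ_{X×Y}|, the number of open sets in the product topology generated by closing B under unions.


Basis B = {∅ × ∅, {ξ} × {p14}, {ξ} × {p15}, {ξ} × {p13, p14}, {ξ} × {p14, p15}, {μ, ν, ξ} × {p14}, {μ, ν, ξ} × {p15}, {ξ} × {p13, p14, p15}, {μ, ν, ξ} × {p13, p14}, {μ, ν, ξ} × {p14, p15}, {μ, ν, ξ} × {p13, p14, p15}}; |τ_{X×Y}| = 18.

Enumerate products U × V with U ∈ τ_X, V ∈ τ_Y (deduplicated):
  ∅ × ∅ = {} (∅)
  {ξ} × {p14} = {(ξ,p14)}
  {ξ} × {p15} = {(ξ,p15)}
  {ξ} × {p13, p14} = {(ξ,p13), (ξ,p14)}
  {ξ} × {p14, p15} = {(ξ,p14), (ξ,p15)}
  {μ, ν, ξ} × {p14} = {(μ,p14), (ν,p14), (ξ,p14)}
  {μ, ν, ξ} × {p15} = {(μ,p15), (ν,p15), (ξ,p15)}
  {ξ} × {p13, p14, p15} = {(ξ,p13), (ξ,p14), (ξ,p15)}
  {μ, ν, ξ} × {p13, p14} = {(μ,p13), (μ,p14), (ν,p13), (ν,p14), (ξ,p13), (ξ,p14)}
  {μ, ν, ξ} × {p14, p15} = {(μ,p14), (μ,p15), (ν,p14), (ν,p15), (ξ,p14), (ξ,p15)}
  {μ, ν, ξ} × {p13, p14, p15} = {(μ,p13), (μ,p14), (μ,p15), (ν,p13), (ν,p14), (ν,p15), (ξ,p13), (ξ,p14), (ξ,p15)}
These 11 distinct sets form the basis B.
Close under arbitrary unions to get τ_{X×Y}; counting gives |τ_{X×Y}| = 18.


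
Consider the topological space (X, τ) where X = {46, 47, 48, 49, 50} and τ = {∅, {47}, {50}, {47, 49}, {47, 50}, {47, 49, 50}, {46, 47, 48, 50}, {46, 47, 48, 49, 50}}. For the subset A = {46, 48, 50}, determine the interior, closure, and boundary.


int(A) = {50}, cl(A) = {46, 48, 50}, ∂A = {46, 48}.

Closed sets in (X, τ) are complements of opens:
  closed(X, τ) = {∅, {49}, {46, 48}, {46, 48, 49}, {46, 48, 50}, {46, 47, 48, 49}, {46, 48, 49, 50}, {46, 47, 48, 49, 50}}.
int(A) = ⋃ {U ∈ τ : U ⊆ A}. Opens contained in A: ∅, {50}.
Taking the union of these: int(A) = {50}.
cl(A) = ⋂ {C closed : A ⊆ C}. Closed sets containing A: {46, 48, 50}, {46, 48, 49, 50}, {46, 47, 48, 49, 50}.
Intersecting these: cl(A) = {46, 48, 50}.
∂A = cl(A) ∖ int(A) = {46, 48, 50} ∖ {50} = {46, 48}.


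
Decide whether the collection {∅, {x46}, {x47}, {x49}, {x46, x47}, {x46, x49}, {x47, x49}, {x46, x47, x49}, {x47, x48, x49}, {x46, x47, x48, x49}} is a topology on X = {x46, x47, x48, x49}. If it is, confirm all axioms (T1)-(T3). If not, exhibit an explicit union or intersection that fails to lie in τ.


τ IS a topology on X.

Axiom (T1): ∅ ∈ τ? Yes; X ∈ τ? Yes.
Axiom (T2/T3): check pairwise unions and intersections of members of τ.
All pairwise intersections and unions checked — each lies in τ. Therefore τ satisfies (T1), (T2), (T3): it IS a topology on X.


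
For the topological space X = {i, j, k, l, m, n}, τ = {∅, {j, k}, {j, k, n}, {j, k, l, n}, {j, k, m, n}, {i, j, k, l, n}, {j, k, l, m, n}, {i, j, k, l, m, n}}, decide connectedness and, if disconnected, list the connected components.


(X, τ) is connected.

Find clopen sets (U ∈ τ with X ∖ U ∈ τ):
  U = ∅, X ∖ U = {i, j, k, l, m, n} — both open, so U is clopen.
  U = {i, j, k, l, m, n}, X ∖ U = ∅ — both open, so U is clopen.
Only trivial clopens (∅ and X) exist, so (X, τ) is connected.
Compute connected components by grouping points that agree on all clopens:
  component: {i, j, k, l, m, n}


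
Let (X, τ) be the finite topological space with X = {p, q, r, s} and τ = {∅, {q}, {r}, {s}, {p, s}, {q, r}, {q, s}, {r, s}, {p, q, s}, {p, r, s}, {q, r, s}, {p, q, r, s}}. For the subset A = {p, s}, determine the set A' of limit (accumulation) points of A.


A' = {p}

For each x ∈ X, list the open sets U ∈ τ with x ∈ U, then check whether U ∩ (A ∖ {x}) ≠ ∅ for every such U.
  x = p: opens ∋ x are {p, s}, {p, q, s}, {p, r, s}, {p, q, r, s}; each meets A ∖ {p}, so x IS a limit point.
  x = q: open {q} ∋ x has {q} ∩ (A ∖ {q}) = ∅, so x is NOT a limit point.
  x = r: open {r} ∋ x has {r} ∩ (A ∖ {r}) = ∅, so x is NOT a limit point.
  x = s: open {s} ∋ x has {s} ∩ (A ∖ {s}) = ∅, so x is NOT a limit point.
Collecting: A' = {p}.


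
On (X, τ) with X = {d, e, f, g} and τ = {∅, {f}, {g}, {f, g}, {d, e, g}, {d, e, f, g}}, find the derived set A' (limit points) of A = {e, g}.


A' = {d, e}

For each x ∈ X, list the open sets U ∈ τ with x ∈ U, then check whether U ∩ (A ∖ {x}) ≠ ∅ for every such U.
  x = d: opens ∋ x are {d, e, g}, {d, e, f, g}; each meets A ∖ {d}, so x IS a limit point.
  x = e: opens ∋ x are {d, e, g}, {d, e, f, g}; each meets A ∖ {e}, so x IS a limit point.
  x = f: open {f} ∋ x has {f} ∩ (A ∖ {f}) = ∅, so x is NOT a limit point.
  x = g: open {g} ∋ x has {g} ∩ (A ∖ {g}) = ∅, so x is NOT a limit point.
Collecting: A' = {d, e}.


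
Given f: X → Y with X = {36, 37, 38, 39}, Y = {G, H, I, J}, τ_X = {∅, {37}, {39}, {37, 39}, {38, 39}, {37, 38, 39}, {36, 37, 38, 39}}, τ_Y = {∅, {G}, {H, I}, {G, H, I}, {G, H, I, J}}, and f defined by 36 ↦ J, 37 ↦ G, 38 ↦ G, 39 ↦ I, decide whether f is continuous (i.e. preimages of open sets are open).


f is NOT continuous.

Compute f^{-1}(U) for each U ∈ τ_Y:
  U = ∅: f^{-1}(U) = ∅ ∈ τ_X ✓.
  U = {G}: f^{-1}(U) = {37, 38} ∉ τ_X ✗.
  U = {H, I}: f^{-1}(U) = {39} ∈ τ_X ✓.
  U = {G, H, I}: f^{-1}(U) = {37, 38, 39} ∈ τ_X ✓.
  U = {G, H, I, J}: f^{-1}(U) = {36, 37, 38, 39} ∈ τ_X ✓.
Found U = {G} with f^{-1}(U) = {37, 38} not in τ_X. Therefore f is NOT continuous.


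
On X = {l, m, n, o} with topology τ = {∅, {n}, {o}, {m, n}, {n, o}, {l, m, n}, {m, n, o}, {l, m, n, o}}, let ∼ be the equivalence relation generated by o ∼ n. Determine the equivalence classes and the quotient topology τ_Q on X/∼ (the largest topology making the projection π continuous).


X/∼ = {[l], [m], [n=o]}; |τ_Q| = 4.

Equivalence classes: [l], [m], [n=o].
Quotient map π: X → X/∼ sends l ↦ [l], m ↦ [m], n ↦ [n=o], o ↦ [n=o].
For each subset V ⊆ X/∼, compute π^{-1}(V) ⊆ X and check whether π^{-1}(V) ∈ τ. V is open in τ_Q iff π^{-1}(V) ∈ τ.
  V = {}: π^{-1}(V) = ∅ ∈ τ ✓.
  V = {[l]}: π^{-1}(V) = {l} ∉ τ ✗.
  V = {[m]}: π^{-1}(V) = {m} ∉ τ ✗.
  V = {[l], [m]}: π^{-1}(V) = {l, m} ∉ τ ✗.
  V = {[n=o]}: π^{-1}(V) = {n, o} ∈ τ ✓.
  V = {[l], [n=o]}: π^{-1}(V) = {l, n, o} ∉ τ ✗.
  V = {[m], [n=o]}: π^{-1}(V) = {m, n, o} ∈ τ ✓.
  V = {[l], [m], [n=o]}: π^{-1}(V) = {l, m, n, o} ∈ τ ✓.
Open sets in the quotient: τ_Q = {{}, {[n=o]}, {[m], [n=o]}, {[l], [m], [n=o]}} (4 elements).


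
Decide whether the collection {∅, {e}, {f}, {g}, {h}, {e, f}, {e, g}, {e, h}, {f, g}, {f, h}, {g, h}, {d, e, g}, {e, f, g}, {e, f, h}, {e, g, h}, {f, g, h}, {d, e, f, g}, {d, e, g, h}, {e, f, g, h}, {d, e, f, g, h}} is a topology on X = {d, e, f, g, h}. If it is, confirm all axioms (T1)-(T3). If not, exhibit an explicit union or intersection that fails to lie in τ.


τ IS a topology on X.

Axiom (T1): ∅ ∈ τ? Yes; X ∈ τ? Yes.
Axiom (T2/T3): check pairwise unions and intersections of members of τ.
All pairwise intersections and unions checked — each lies in τ. Therefore τ satisfies (T1), (T2), (T3): it IS a topology on X.


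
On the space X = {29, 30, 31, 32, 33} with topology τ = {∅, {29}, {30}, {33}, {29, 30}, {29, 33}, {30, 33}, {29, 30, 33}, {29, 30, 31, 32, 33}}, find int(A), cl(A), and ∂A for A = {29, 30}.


int(A) = {29, 30}, cl(A) = {29, 30, 31, 32}, ∂A = {31, 32}.

Closed sets in (X, τ) are complements of opens:
  closed(X, τ) = {∅, {31, 32}, {29, 31, 32}, {30, 31, 32}, {31, 32, 33}, {29, 30, 31, 32}, {29, 31, 32, 33}, {30, 31, 32, 33}, {29, 30, 31, 32, 33}}.
int(A) = ⋃ {U ∈ τ : U ⊆ A}. Opens contained in A: ∅, {29}, {30}, {29, 30}.
Taking the union of these: int(A) = {29, 30}.
cl(A) = ⋂ {C closed : A ⊆ C}. Closed sets containing A: {29, 30, 31, 32}, {29, 30, 31, 32, 33}.
Intersecting these: cl(A) = {29, 30, 31, 32}.
∂A = cl(A) ∖ int(A) = {29, 30, 31, 32} ∖ {29, 30} = {31, 32}.


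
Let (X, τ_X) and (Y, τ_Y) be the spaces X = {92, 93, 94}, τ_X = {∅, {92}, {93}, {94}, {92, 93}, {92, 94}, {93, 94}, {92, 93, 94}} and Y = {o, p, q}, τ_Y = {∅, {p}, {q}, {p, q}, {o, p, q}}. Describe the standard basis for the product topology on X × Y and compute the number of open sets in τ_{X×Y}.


Basis B = {∅ × ∅, {92} × {p}, {92} × {q}, {93} × {p}, {93} × {q}, {94} × {p}, {94} × {q}, {92} × {p, q}, {92, 93} × {p}, {92, 94} × {p}, {92, 93} × {q}, {92, 94} × {q}, {93} × {p, q}, {93, 94} × {p}, {93, 94} × {q}, {94} × {p, q}, {92} × {o, p, q}, {92, 93, 94} × {p}, {92, 93, 94} × {q}, {93} × {o, p, q}, {94} × {o, p, q}, {92, 93} × {p, q}, {92, 94} × {p, q}, {93, 94} × {p, q}, {92, 93} × {o, p, q}, {92, 94} × {o, p, q}, {92, 93, 94} × {p, q}, {93, 94} × {o, p, q}, {92, 93, 94} × {o, p, q}}; |τ_{X×Y}| = 125.

Enumerate products U × V with U ∈ τ_X, V ∈ τ_Y (deduplicated):
  ∅ × ∅ = {} (∅)
  {92} × {p} = {(92,p)}
  {92} × {q} = {(92,q)}
  {93} × {p} = {(93,p)}
  {93} × {q} = {(93,q)}
  {94} × {p} = {(94,p)}
  {94} × {q} = {(94,q)}
  {92} × {p, q} = {(92,p), (92,q)}
  {92, 93} × {p} = {(92,p), (93,p)}
  {92, 94} × {p} = {(92,p), (94,p)}
  {92, 93} × {q} = {(92,q), (93,q)}
  {92, 94} × {q} = {(92,q), (94,q)}
  {93} × {p, q} = {(93,p), (93,q)}
  {93, 94} × {p} = {(93,p), (94,p)}
  {93, 94} × {q} = {(93,q), (94,q)}
  {94} × {p, q} = {(94,p), (94,q)}
  {92} × {o, p, q} = {(92,o), (92,p), (92,q)}
  {92, 93, 94} × {p} = {(92,p), (93,p), (94,p)}
  {92, 93, 94} × {q} = {(92,q), (93,q), (94,q)}
  {93} × {o, p, q} = {(93,o), (93,p), (93,q)}
  {94} × {o, p, q} = {(94,o), (94,p), (94,q)}
  {92, 93} × {p, q} = {(92,p), (92,q), (93,p), (93,q)}
  {92, 94} × {p, q} = {(92,p), (92,q), (94,p), (94,q)}
  {93, 94} × {p, q} = {(93,p), (93,q), (94,p), (94,q)}
  {92, 93} × {o, p, q} = {(92,o), (92,p), (92,q), (93,o), (93,p), (93,q)}
  {92, 94} × {o, p, q} = {(92,o), (92,p), (92,q), (94,o), (94,p), (94,q)}
  {92, 93, 94} × {p, q} = {(92,p), (92,q), (93,p), (93,q), (94,p), (94,q)}
  {93, 94} × {o, p, q} = {(93,o), (93,p), (93,q), (94,o), (94,p), (94,q)}
  {92, 93, 94} × {o, p, q} = {(92,o), (92,p), (92,q), (93,o), (93,p), (93,q), (94,o), (94,p), (94,q)}
These 29 distinct sets form the basis B.
Close under arbitrary unions to get τ_{X×Y}; counting gives |τ_{X×Y}| = 125.


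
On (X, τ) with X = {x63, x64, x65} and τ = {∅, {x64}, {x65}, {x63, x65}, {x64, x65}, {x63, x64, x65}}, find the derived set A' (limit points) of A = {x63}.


A' = ∅

For each x ∈ X, list the open sets U ∈ τ with x ∈ U, then check whether U ∩ (A ∖ {x}) ≠ ∅ for every such U.
  x = x63: open {x63, x65} ∋ x has {x63, x65} ∩ (A ∖ {x63}) = ∅, so x is NOT a limit point.
  x = x64: open {x64} ∋ x has {x64} ∩ (A ∖ {x64}) = ∅, so x is NOT a limit point.
  x = x65: open {x65} ∋ x has {x65} ∩ (A ∖ {x65}) = ∅, so x is NOT a limit point.
Collecting: A' = ∅.


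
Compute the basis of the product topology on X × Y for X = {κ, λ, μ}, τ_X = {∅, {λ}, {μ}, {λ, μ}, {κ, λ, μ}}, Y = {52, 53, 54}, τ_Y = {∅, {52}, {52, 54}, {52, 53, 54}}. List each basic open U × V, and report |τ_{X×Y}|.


Basis B = {∅ × ∅, {λ} × {52}, {μ} × {52}, {λ} × {52, 54}, {λ, μ} × {52}, {μ} × {52, 54}, {κ, λ, μ} × {52}, {λ} × {52, 53, 54}, {μ} × {52, 53, 54}, {λ, μ} × {52, 54}, {κ, λ, μ} × {52, 54}, {λ, μ} × {52, 53, 54}, {κ, λ, μ} × {52, 53, 54}}; |τ_{X×Y}| = 30.

Enumerate products U × V with U ∈ τ_X, V ∈ τ_Y (deduplicated):
  ∅ × ∅ = {} (∅)
  {λ} × {52} = {(λ,52)}
  {μ} × {52} = {(μ,52)}
  {λ} × {52, 54} = {(λ,52), (λ,54)}
  {λ, μ} × {52} = {(λ,52), (μ,52)}
  {μ} × {52, 54} = {(μ,52), (μ,54)}
  {κ, λ, μ} × {52} = {(κ,52), (λ,52), (μ,52)}
  {λ} × {52, 53, 54} = {(λ,52), (λ,53), (λ,54)}
  {μ} × {52, 53, 54} = {(μ,52), (μ,53), (μ,54)}
  {λ, μ} × {52, 54} = {(λ,52), (λ,54), (μ,52), (μ,54)}
  {κ, λ, μ} × {52, 54} = {(κ,52), (κ,54), (λ,52), (λ,54), (μ,52), (μ,54)}
  {λ, μ} × {52, 53, 54} = {(λ,52), (λ,53), (λ,54), (μ,52), (μ,53), (μ,54)}
  {κ, λ, μ} × {52, 53, 54} = {(κ,52), (κ,53), (κ,54), (λ,52), (λ,53), (λ,54), (μ,52), (μ,53), (μ,54)}
These 13 distinct sets form the basis B.
Close under arbitrary unions to get τ_{X×Y}; counting gives |τ_{X×Y}| = 30.


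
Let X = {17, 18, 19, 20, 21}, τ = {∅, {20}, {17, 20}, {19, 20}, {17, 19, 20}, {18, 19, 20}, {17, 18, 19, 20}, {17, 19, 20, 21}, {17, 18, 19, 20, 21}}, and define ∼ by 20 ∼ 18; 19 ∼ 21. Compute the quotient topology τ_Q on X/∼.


X/∼ = {[17], [18=20], [19=21]}; |τ_Q| = 2.

Equivalence classes: [17], [18=20], [19=21].
Quotient map π: X → X/∼ sends 17 ↦ [17], 18 ↦ [18=20], 19 ↦ [19=21], 20 ↦ [18=20], 21 ↦ [19=21].
For each subset V ⊆ X/∼, compute π^{-1}(V) ⊆ X and check whether π^{-1}(V) ∈ τ. V is open in τ_Q iff π^{-1}(V) ∈ τ.
  V = {}: π^{-1}(V) = ∅ ∈ τ ✓.
  V = {[17]}: π^{-1}(V) = {17} ∉ τ ✗.
  V = {[18=20]}: π^{-1}(V) = {18, 20} ∉ τ ✗.
  V = {[17], [18=20]}: π^{-1}(V) = {17, 18, 20} ∉ τ ✗.
  V = {[19=21]}: π^{-1}(V) = {19, 21} ∉ τ ✗.
  V = {[17], [19=21]}: π^{-1}(V) = {17, 19, 21} ∉ τ ✗.
  V = {[18=20], [19=21]}: π^{-1}(V) = {18, 19, 20, 21} ∉ τ ✗.
  V = {[17], [18=20], [19=21]}: π^{-1}(V) = {17, 18, 19, 20, 21} ∈ τ ✓.
Open sets in the quotient: τ_Q = {{}, {[17], [18=20], [19=21]}} (2 elements).


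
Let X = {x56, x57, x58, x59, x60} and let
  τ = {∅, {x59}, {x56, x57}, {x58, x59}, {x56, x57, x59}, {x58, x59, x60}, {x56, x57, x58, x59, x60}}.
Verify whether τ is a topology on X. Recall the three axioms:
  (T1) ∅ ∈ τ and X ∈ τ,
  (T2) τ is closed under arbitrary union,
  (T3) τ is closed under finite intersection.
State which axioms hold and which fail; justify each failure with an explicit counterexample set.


τ is NOT a topology on X.

Axiom (T1): ∅ ∈ τ? Yes; X ∈ τ? Yes.
Axiom (T2/T3): check pairwise unions and intersections of members of τ.
Counterexample for (T2): {x56, x57} ∪ {x58, x59} = {x56, x57, x58, x59} ∉ τ. Therefore τ is NOT a topology.


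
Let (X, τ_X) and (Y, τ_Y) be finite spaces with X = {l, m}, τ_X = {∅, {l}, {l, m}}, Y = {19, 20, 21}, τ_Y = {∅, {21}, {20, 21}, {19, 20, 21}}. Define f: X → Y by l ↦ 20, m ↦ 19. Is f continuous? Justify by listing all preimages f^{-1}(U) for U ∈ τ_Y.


f IS continuous.

Compute f^{-1}(U) for each U ∈ τ_Y:
  U = ∅: f^{-1}(U) = ∅ ∈ τ_X ✓.
  U = {21}: f^{-1}(U) = ∅ ∈ τ_X ✓.
  U = {20, 21}: f^{-1}(U) = {l} ∈ τ_X ✓.
  U = {19, 20, 21}: f^{-1}(U) = {l, m} ∈ τ_X ✓.
Every preimage lies in τ_X, so f IS continuous.


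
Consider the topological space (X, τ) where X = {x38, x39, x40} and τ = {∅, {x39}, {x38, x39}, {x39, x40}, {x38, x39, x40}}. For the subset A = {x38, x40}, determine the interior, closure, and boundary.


int(A) = ∅, cl(A) = {x38, x40}, ∂A = {x38, x40}.

Closed sets in (X, τ) are complements of opens:
  closed(X, τ) = {∅, {x38}, {x40}, {x38, x40}, {x38, x39, x40}}.
int(A) = ⋃ {U ∈ τ : U ⊆ A}. Opens contained in A: ∅.
Taking the union of these: int(A) = ∅.
cl(A) = ⋂ {C closed : A ⊆ C}. Closed sets containing A: {x38, x40}, {x38, x39, x40}.
Intersecting these: cl(A) = {x38, x40}.
∂A = cl(A) ∖ int(A) = {x38, x40} ∖ ∅ = {x38, x40}.


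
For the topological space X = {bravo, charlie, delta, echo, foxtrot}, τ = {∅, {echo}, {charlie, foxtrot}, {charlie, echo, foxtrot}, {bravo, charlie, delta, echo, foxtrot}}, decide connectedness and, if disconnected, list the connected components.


(X, τ) is connected.

Find clopen sets (U ∈ τ with X ∖ U ∈ τ):
  U = ∅, X ∖ U = {bravo, charlie, delta, echo, foxtrot} — both open, so U is clopen.
  U = {bravo, charlie, delta, echo, foxtrot}, X ∖ U = ∅ — both open, so U is clopen.
Only trivial clopens (∅ and X) exist, so (X, τ) is connected.
Compute connected components by grouping points that agree on all clopens:
  component: {bravo, charlie, delta, echo, foxtrot}


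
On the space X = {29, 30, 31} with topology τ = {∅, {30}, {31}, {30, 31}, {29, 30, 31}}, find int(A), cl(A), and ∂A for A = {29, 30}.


int(A) = {30}, cl(A) = {29, 30}, ∂A = {29}.

Closed sets in (X, τ) are complements of opens:
  closed(X, τ) = {∅, {29}, {29, 30}, {29, 31}, {29, 30, 31}}.
int(A) = ⋃ {U ∈ τ : U ⊆ A}. Opens contained in A: ∅, {30}.
Taking the union of these: int(A) = {30}.
cl(A) = ⋂ {C closed : A ⊆ C}. Closed sets containing A: {29, 30}, {29, 30, 31}.
Intersecting these: cl(A) = {29, 30}.
∂A = cl(A) ∖ int(A) = {29, 30} ∖ {30} = {29}.


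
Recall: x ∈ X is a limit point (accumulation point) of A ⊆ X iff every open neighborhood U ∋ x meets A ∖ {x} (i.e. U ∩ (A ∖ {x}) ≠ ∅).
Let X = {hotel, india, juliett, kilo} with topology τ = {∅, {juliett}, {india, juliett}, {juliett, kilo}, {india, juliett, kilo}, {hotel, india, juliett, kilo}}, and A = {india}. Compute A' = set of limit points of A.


A' = {hotel}

For each x ∈ X, list the open sets U ∈ τ with x ∈ U, then check whether U ∩ (A ∖ {x}) ≠ ∅ for every such U.
  x = hotel: opens ∋ x are {hotel, india, juliett, kilo}; each meets A ∖ {hotel}, so x IS a limit point.
  x = india: open {india, juliett} ∋ x has {india, juliett} ∩ (A ∖ {india}) = ∅, so x is NOT a limit point.
  x = juliett: open {juliett} ∋ x has {juliett} ∩ (A ∖ {juliett}) = ∅, so x is NOT a limit point.
  x = kilo: open {juliett, kilo} ∋ x has {juliett, kilo} ∩ (A ∖ {kilo}) = ∅, so x is NOT a limit point.
Collecting: A' = {hotel}.


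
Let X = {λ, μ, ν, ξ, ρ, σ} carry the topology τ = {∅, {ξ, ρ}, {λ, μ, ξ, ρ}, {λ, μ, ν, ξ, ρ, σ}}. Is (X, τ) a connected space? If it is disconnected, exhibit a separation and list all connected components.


(X, τ) is connected.

Find clopen sets (U ∈ τ with X ∖ U ∈ τ):
  U = ∅, X ∖ U = {λ, μ, ν, ξ, ρ, σ} — both open, so U is clopen.
  U = {λ, μ, ν, ξ, ρ, σ}, X ∖ U = ∅ — both open, so U is clopen.
Only trivial clopens (∅ and X) exist, so (X, τ) is connected.
Compute connected components by grouping points that agree on all clopens:
  component: {λ, μ, ν, ξ, ρ, σ}


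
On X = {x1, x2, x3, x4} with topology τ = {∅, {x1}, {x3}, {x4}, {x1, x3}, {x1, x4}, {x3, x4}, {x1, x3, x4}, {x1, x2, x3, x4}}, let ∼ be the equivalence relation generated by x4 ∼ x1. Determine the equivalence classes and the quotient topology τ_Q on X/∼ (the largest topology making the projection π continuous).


X/∼ = {[x1=x4], [x2], [x3]}; |τ_Q| = 5.

Equivalence classes: [x1=x4], [x2], [x3].
Quotient map π: X → X/∼ sends x1 ↦ [x1=x4], x2 ↦ [x2], x3 ↦ [x3], x4 ↦ [x1=x4].
For each subset V ⊆ X/∼, compute π^{-1}(V) ⊆ X and check whether π^{-1}(V) ∈ τ. V is open in τ_Q iff π^{-1}(V) ∈ τ.
  V = {}: π^{-1}(V) = ∅ ∈ τ ✓.
  V = {[x1=x4]}: π^{-1}(V) = {x1, x4} ∈ τ ✓.
  V = {[x2]}: π^{-1}(V) = {x2} ∉ τ ✗.
  V = {[x1=x4], [x2]}: π^{-1}(V) = {x1, x2, x4} ∉ τ ✗.
  V = {[x3]}: π^{-1}(V) = {x3} ∈ τ ✓.
  V = {[x1=x4], [x3]}: π^{-1}(V) = {x1, x3, x4} ∈ τ ✓.
  V = {[x2], [x3]}: π^{-1}(V) = {x2, x3} ∉ τ ✗.
  V = {[x1=x4], [x2], [x3]}: π^{-1}(V) = {x1, x2, x3, x4} ∈ τ ✓.
Open sets in the quotient: τ_Q = {{}, {[x1=x4]}, {[x3]}, {[x1=x4], [x3]}, {[x1=x4], [x2], [x3]}} (5 elements).


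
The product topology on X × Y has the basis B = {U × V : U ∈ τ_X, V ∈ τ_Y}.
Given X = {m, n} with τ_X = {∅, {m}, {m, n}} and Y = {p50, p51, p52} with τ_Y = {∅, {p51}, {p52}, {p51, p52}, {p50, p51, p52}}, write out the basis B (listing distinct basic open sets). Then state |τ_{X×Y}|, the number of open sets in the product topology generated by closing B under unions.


Basis B = {∅ × ∅, {m} × {p51}, {m} × {p52}, {m} × {p51, p52}, {m, n} × {p51}, {m, n} × {p52}, {m} × {p50, p51, p52}, {m, n} × {p51, p52}, {m, n} × {p50, p51, p52}}; |τ_{X×Y}| = 14.

Enumerate products U × V with U ∈ τ_X, V ∈ τ_Y (deduplicated):
  ∅ × ∅ = {} (∅)
  {m} × {p51} = {(m,p51)}
  {m} × {p52} = {(m,p52)}
  {m} × {p51, p52} = {(m,p51), (m,p52)}
  {m, n} × {p51} = {(m,p51), (n,p51)}
  {m, n} × {p52} = {(m,p52), (n,p52)}
  {m} × {p50, p51, p52} = {(m,p50), (m,p51), (m,p52)}
  {m, n} × {p51, p52} = {(m,p51), (m,p52), (n,p51), (n,p52)}
  {m, n} × {p50, p51, p52} = {(m,p50), (m,p51), (m,p52), (n,p50), (n,p51), (n,p52)}
These 9 distinct sets form the basis B.
Close under arbitrary unions to get τ_{X×Y}; counting gives |τ_{X×Y}| = 14.


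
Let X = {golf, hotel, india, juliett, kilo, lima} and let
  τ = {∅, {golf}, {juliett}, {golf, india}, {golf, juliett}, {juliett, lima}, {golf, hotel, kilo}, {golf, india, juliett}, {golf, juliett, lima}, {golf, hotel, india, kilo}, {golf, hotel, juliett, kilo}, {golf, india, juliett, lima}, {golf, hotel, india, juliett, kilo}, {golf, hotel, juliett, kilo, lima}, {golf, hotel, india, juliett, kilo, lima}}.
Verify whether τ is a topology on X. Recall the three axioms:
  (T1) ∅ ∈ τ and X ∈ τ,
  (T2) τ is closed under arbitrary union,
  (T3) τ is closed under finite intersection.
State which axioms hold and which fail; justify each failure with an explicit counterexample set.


τ IS a topology on X.

Axiom (T1): ∅ ∈ τ? Yes; X ∈ τ? Yes.
Axiom (T2/T3): check pairwise unions and intersections of members of τ.
All pairwise intersections and unions checked — each lies in τ. Therefore τ satisfies (T1), (T2), (T3): it IS a topology on X.


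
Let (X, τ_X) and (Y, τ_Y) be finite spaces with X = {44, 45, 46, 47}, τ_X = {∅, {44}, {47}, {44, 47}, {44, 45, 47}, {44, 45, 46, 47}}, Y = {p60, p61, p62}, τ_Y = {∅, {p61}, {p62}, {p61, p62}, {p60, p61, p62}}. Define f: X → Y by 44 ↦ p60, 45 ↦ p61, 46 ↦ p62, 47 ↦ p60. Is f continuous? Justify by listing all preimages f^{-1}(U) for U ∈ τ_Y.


f is NOT continuous.

Compute f^{-1}(U) for each U ∈ τ_Y:
  U = ∅: f^{-1}(U) = ∅ ∈ τ_X ✓.
  U = {p61}: f^{-1}(U) = {45} ∉ τ_X ✗.
  U = {p62}: f^{-1}(U) = {46} ∉ τ_X ✗.
  U = {p61, p62}: f^{-1}(U) = {45, 46} ∉ τ_X ✗.
  U = {p60, p61, p62}: f^{-1}(U) = {44, 45, 46, 47} ∈ τ_X ✓.
Found U = {p61} with f^{-1}(U) = {45} not in τ_X. Therefore f is NOT continuous.
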